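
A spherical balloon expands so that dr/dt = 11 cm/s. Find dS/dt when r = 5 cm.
440π cm²/s

S = 4πr²
dS/dt = dS/dr · dr/dt = 8πr · 11
At r = 5: dS/dt = 440π cm²/s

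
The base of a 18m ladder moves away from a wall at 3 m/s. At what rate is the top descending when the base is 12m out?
6√5/5 ≈ 2.683 m/s

x² + y² = 18²
2x·dx/dt + 2y·dy/dt = 0
dy/dt = -x/y · dx/dt = -12/(6√5) · 3 = -6√5/5 m/s
The top is descending at 6√5/5 ≈ 2.683 m/s.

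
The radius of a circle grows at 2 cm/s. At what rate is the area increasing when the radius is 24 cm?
96π cm²/s

A = πr²
dA/dt = 2πr · dr/dt = 2π(24)(2) = 96π cm²/s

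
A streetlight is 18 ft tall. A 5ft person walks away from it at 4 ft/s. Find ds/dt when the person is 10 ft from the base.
20/13 ft/s

By similar triangles: 18/(x+s) = 5/s
Solving: s = 5x/13
ds/dt = 5/13 · dx/dt = 5/13 · 4 = 20/13 ft/s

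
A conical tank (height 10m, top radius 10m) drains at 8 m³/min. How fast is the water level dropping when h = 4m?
1/(2π) ≈ 0.1592 m/min

r/h = 10/10, so r = h
V = (1/3)πr²h = (1/3)π(h)²h = (1/3)πh³
dV/dh = πh²
dh/dt = (dV/dt)/(dV/dh) = -8/(π·4²) = -1/(2π) m/min
The level is dropping at 1/(2π) ≈ 0.1592 m/min.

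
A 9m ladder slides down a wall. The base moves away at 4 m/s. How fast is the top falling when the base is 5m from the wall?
5√14/7 ≈ 2.673 m/s

x² + y² = 9²
2x·dx/dt + 2y·dy/dt = 0
dy/dt = -x/y · dx/dt = -5/(2√14) · 4 = -5√14/7 m/s
The top is descending at 5√14/7 ≈ 2.673 m/s.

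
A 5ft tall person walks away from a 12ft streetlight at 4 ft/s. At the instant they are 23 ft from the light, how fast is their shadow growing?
20/7 ft/s

By similar triangles: 12/(x+s) = 5/s
Solving: s = 5x/7
ds/dt = 5/7 · dx/dt = 5/7 · 4 = 20/7 ft/s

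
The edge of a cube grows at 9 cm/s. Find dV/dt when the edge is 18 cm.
8748 cm³/s

V = s³
dV/dt = 3s² · ds/dt = 3·18²·9 = 8748 cm³/s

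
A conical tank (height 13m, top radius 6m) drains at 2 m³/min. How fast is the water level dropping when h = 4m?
169/(288π) ≈ 0.1868 m/min

r/h = 6/13, so r = (6/13)h
V = (1/3)πr²h = (1/3)π((6/13)h)²h = (12/169)πh³
dV/dh = (36/169)πh²
dh/dt = (dV/dt)/(dV/dh) = -2/((36/169)π·4²) = -169/(288π) m/min
The level is dropping at 169/(288π) ≈ 0.1868 m/min.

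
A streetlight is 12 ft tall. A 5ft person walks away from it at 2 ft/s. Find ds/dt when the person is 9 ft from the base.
10/7 ft/s

By similar triangles: 12/(x+s) = 5/s
Solving: s = 5x/7
ds/dt = 5/7 · dx/dt = 5/7 · 2 = 10/7 ft/s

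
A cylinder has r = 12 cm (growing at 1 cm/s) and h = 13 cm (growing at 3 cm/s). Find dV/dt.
744π cm³/s

V = πr²h
dV/dt = 2πrh·dr/dt + πr²·dh/dt
= 2π(12)(13)(1) + π(12)²(3)
= 744π cm³/s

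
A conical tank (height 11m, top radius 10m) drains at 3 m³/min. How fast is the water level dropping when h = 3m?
121/(300π) ≈ 0.1284 m/min

r/h = 10/11, so r = (10/11)h
V = (1/3)πr²h = (1/3)π((10/11)h)²h = (100/363)πh³
dV/dh = (100/121)πh²
dh/dt = (dV/dt)/(dV/dh) = -3/((100/121)π·3²) = -121/(300π) m/min
The level is dropping at 121/(300π) ≈ 0.1284 m/min.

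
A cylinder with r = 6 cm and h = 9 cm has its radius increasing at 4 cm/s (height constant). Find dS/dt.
168π cm²/s

S = 2πrh + 2πr² (lateral + bases)
dS/dt = (2πh + 4πr)·dr/dt = (2π·9 + 4π·6)·4
= 168π cm²/s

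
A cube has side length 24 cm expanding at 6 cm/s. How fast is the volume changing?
10368 cm³/s

V = s³
dV/dt = 3s² · ds/dt = 3·24²·6 = 10368 cm³/s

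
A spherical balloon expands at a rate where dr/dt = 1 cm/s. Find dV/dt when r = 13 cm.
676π cm³/s

V = (4/3)πr³
dV/dt = dV/dr · dr/dt = 4πr² · 1
At r = 13: dV/dt = 676π cm³/s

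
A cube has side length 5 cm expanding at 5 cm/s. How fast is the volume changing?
375 cm³/s

V = s³
dV/dt = 3s² · ds/dt = 3·5²·5 = 375 cm³/s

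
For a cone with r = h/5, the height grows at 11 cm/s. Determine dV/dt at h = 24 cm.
6336π/25 cm³/s

V = (1/3)π(h/5)²h = πh³/75
dV/dt = πh²/25 · 11
At h = 24: dV/dt = 6336π/25 cm³/s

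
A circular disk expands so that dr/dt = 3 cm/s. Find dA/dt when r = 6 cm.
36π cm²/s

A = πr²
dA/dt = 2πr · dr/dt = 2π(6)(3) = 36π cm²/s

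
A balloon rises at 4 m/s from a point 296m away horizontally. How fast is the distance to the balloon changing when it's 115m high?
460√100841/100841 ≈ 1.449 m/s

z² = 296² + y²
z = √(296² + 115²) = √100841
dz/dt = y/z · dy/dt = 115/√100841 · 4 = 460√100841/100841 ≈ 1.449 m/s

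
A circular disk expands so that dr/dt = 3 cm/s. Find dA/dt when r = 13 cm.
78π cm²/s

A = πr²
dA/dt = 2πr · dr/dt = 2π(13)(3) = 78π cm²/s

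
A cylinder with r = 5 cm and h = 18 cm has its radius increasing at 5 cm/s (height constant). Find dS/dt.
280π cm²/s

S = 2πrh + 2πr² (lateral + bases)
dS/dt = (2πh + 4πr)·dr/dt = (2π·18 + 4π·5)·5
= 280π cm²/s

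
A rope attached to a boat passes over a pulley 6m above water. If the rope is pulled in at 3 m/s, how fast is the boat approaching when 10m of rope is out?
15/4 = 3.75 m/s

rope² = x² + 6²
x = √(10² - 6²) = 8
dx/dt = (rope/x) · d(rope)/dt = (10/8) · (-3) = -15/4 m/s
The boat approaches at 15/4 = 3.75 m/s.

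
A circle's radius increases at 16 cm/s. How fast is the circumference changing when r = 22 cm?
32π cm/s

C = 2πr
dC/dt = 2π · dr/dt = 2π · 16 = 32π cm/s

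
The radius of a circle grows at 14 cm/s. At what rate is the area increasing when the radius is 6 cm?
168π cm²/s

A = πr²
dA/dt = 2πr · dr/dt = 2π(6)(14) = 168π cm²/s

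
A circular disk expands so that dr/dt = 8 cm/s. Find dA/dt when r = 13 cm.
208π cm²/s

A = πr²
dA/dt = 2πr · dr/dt = 2π(13)(8) = 208π cm²/s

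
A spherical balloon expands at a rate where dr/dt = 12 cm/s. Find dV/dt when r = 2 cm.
192π cm³/s

V = (4/3)πr³
dV/dt = dV/dr · dr/dt = 4πr² · 12
At r = 2: dV/dt = 192π cm³/s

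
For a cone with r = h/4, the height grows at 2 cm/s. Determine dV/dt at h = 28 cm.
98π cm³/s

V = (1/3)π(h/4)²h = πh³/48
dV/dt = πh²/16 · 2
At h = 28: dV/dt = 98π cm³/s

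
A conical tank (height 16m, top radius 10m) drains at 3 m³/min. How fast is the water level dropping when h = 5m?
192/(625π) ≈ 0.09778 m/min

r/h = 10/16, so r = (5/8)h
V = (1/3)πr²h = (1/3)π((5/8)h)²h = (25/192)πh³
dV/dh = (25/64)πh²
dh/dt = (dV/dt)/(dV/dh) = -3/((25/64)π·5²) = -192/(625π) m/min
The level is dropping at 192/(625π) ≈ 0.09778 m/min.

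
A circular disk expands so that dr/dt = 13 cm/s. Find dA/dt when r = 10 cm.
260π cm²/s

A = πr²
dA/dt = 2πr · dr/dt = 2π(10)(13) = 260π cm²/s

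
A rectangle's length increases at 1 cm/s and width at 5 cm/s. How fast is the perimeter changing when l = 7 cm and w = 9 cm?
12 cm/s

P = 2(l + w)
dP/dt = 2(dl/dt + dw/dt) = 2(1 + 5) = 12 cm/s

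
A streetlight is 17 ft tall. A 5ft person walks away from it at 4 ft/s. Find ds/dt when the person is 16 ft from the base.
5/3 ft/s

By similar triangles: 17/(x+s) = 5/s
Solving: s = 5x/12
ds/dt = 5/12 · dx/dt = 5/12 · 4 = 5/3 ft/s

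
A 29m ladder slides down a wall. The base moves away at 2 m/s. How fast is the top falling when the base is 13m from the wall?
13√42/84 ≈ 1.003 m/s

x² + y² = 29²
2x·dx/dt + 2y·dy/dt = 0
dy/dt = -x/y · dx/dt = -13/(4√42) · 2 = -13√42/84 m/s
The top is descending at 13√42/84 ≈ 1.003 m/s.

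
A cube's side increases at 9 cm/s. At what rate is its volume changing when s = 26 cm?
18252 cm³/s

V = s³
dV/dt = 3s² · ds/dt = 3·26²·9 = 18252 cm³/s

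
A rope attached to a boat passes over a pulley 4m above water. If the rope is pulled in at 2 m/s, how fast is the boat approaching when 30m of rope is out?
30√221/221 ≈ 2.018 m/s

rope² = x² + 4²
x = √(30² - 4²) = 2√221
dx/dt = (rope/x) · d(rope)/dt = (30/(2√221)) · (-2) = -30√221/221 m/s
The boat approaches at 30√221/221 ≈ 2.018 m/s.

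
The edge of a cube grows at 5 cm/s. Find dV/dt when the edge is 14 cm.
2940 cm³/s

V = s³
dV/dt = 3s² · ds/dt = 3·14²·5 = 2940 cm³/s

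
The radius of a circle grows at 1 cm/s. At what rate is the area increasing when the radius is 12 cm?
24π cm²/s

A = πr²
dA/dt = 2πr · dr/dt = 2π(12)(1) = 24π cm²/s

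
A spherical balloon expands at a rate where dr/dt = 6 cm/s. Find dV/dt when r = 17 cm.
6936π cm³/s

V = (4/3)πr³
dV/dt = dV/dr · dr/dt = 4πr² · 6
At r = 17: dV/dt = 6936π cm³/s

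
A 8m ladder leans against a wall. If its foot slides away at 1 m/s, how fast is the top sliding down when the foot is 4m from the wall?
√3/3 ≈ 0.5774 m/s

x² + y² = 8²
2x·dx/dt + 2y·dy/dt = 0
dy/dt = -x/y · dx/dt = -4/(4√3) · 1 = -√3/3 m/s
The top is descending at √3/3 ≈ 0.5774 m/s.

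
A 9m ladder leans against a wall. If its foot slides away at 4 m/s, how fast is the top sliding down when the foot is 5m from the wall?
5√14/7 ≈ 2.673 m/s

x² + y² = 9²
2x·dx/dt + 2y·dy/dt = 0
dy/dt = -x/y · dx/dt = -5/(2√14) · 4 = -5√14/7 m/s
The top is descending at 5√14/7 ≈ 2.673 m/s.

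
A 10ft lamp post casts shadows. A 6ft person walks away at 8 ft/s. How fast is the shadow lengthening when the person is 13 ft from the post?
12 ft/s

By similar triangles: 10/(x+s) = 6/s
Solving: s = 6x/4
ds/dt = 6/4 · dx/dt = 3/2 · 8 = 12 ft/s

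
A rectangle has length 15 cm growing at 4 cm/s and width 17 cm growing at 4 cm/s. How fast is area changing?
128 cm²/s

A = lw
dA/dt = w·dl/dt + l·dw/dt = 17·4 + 15·4 = 128 cm²/s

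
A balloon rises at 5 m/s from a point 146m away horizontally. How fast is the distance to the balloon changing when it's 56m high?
140√6113/6113 ≈ 1.791 m/s

z² = 146² + y²
z = √(146² + 56²) = 2√6113
dz/dt = y/z · dy/dt = 56/(2√6113) · 5 = 140√6113/6113 ≈ 1.791 m/s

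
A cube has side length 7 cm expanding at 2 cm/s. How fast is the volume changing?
294 cm³/s

V = s³
dV/dt = 3s² · ds/dt = 3·7²·2 = 294 cm³/s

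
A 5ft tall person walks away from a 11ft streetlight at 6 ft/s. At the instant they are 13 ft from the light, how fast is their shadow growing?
5 ft/s

By similar triangles: 11/(x+s) = 5/s
Solving: s = 5x/6
ds/dt = 5/6 · dx/dt = 5/6 · 6 = 5 ft/s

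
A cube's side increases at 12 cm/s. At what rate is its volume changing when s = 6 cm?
1296 cm³/s

V = s³
dV/dt = 3s² · ds/dt = 3·6²·12 = 1296 cm³/s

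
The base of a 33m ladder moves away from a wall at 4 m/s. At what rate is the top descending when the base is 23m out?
23√35/35 ≈ 3.888 m/s

x² + y² = 33²
2x·dx/dt + 2y·dy/dt = 0
dy/dt = -x/y · dx/dt = -23/(4√35) · 4 = -23√35/35 m/s
The top is descending at 23√35/35 ≈ 3.888 m/s.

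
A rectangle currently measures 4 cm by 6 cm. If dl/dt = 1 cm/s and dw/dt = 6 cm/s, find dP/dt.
14 cm/s

P = 2(l + w)
dP/dt = 2(dl/dt + dw/dt) = 2(1 + 6) = 14 cm/s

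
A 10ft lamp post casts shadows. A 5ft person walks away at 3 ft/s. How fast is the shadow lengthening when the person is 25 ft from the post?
3 ft/s

By similar triangles: 10/(x+s) = 5/s
Solving: s = 5x/5
ds/dt = 5/5 · dx/dt = 1 · 3 = 3 ft/s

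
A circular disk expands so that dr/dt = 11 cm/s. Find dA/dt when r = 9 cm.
198π cm²/s

A = πr²
dA/dt = 2πr · dr/dt = 2π(9)(11) = 198π cm²/s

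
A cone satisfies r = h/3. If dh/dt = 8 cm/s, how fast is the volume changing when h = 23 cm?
4232π/9 cm³/s

V = (1/3)π(h/3)²h = πh³/27
dV/dt = πh²/9 · 8
At h = 23: dV/dt = 4232π/9 cm³/s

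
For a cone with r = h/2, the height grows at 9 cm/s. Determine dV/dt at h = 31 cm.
8649π/4 cm³/s

V = (1/3)π(h/2)²h = πh³/12
dV/dt = πh²/4 · 9
At h = 31: dV/dt = 8649π/4 cm³/s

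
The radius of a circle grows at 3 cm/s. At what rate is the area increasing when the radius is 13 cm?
78π cm²/s

A = πr²
dA/dt = 2πr · dr/dt = 2π(13)(3) = 78π cm²/s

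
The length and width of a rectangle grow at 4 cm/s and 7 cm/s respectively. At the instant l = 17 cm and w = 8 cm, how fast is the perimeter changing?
22 cm/s

P = 2(l + w)
dP/dt = 2(dl/dt + dw/dt) = 2(4 + 7) = 22 cm/s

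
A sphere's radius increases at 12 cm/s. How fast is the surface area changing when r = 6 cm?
576π cm²/s

S = 4πr²
dS/dt = dS/dr · dr/dt = 8πr · 12
At r = 6: dS/dt = 576π cm²/s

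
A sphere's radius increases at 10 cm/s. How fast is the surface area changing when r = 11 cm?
880π cm²/s

S = 4πr²
dS/dt = dS/dr · dr/dt = 8πr · 10
At r = 11: dS/dt = 880π cm²/s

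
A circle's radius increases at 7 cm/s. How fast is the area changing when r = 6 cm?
84π cm²/s

A = πr²
dA/dt = 2πr · dr/dt = 2π(6)(7) = 84π cm²/s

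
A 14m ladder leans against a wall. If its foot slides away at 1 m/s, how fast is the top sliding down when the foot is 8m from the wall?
4√33/33 ≈ 0.6963 m/s

x² + y² = 14²
2x·dx/dt + 2y·dy/dt = 0
dy/dt = -x/y · dx/dt = -8/(2√33) · 1 = -4√33/33 m/s
The top is descending at 4√33/33 ≈ 0.6963 m/s.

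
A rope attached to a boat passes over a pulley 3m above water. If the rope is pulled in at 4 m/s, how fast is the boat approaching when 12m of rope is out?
16√15/15 ≈ 4.131 m/s

rope² = x² + 3²
x = √(12² - 3²) = 3√15
dx/dt = (rope/x) · d(rope)/dt = (12/(3√15)) · (-4) = -16√15/15 m/s
The boat approaches at 16√15/15 ≈ 4.131 m/s.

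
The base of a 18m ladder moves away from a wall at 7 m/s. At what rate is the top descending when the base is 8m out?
28√65/65 ≈ 3.473 m/s

x² + y² = 18²
2x·dx/dt + 2y·dy/dt = 0
dy/dt = -x/y · dx/dt = -8/(2√65) · 7 = -28√65/65 m/s
The top is descending at 28√65/65 ≈ 3.473 m/s.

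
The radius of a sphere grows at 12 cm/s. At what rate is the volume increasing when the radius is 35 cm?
58800π cm³/s

V = (4/3)πr³
dV/dt = dV/dr · dr/dt = 4πr² · 12
At r = 35: dV/dt = 58800π cm³/s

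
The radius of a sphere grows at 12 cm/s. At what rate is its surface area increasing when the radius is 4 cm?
384π cm²/s

S = 4πr²
dS/dt = dS/dr · dr/dt = 8πr · 12
At r = 4: dS/dt = 384π cm²/s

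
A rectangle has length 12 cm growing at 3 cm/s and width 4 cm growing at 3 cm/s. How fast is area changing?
48 cm²/s

A = lw
dA/dt = w·dl/dt + l·dw/dt = 4·3 + 12·3 = 48 cm²/s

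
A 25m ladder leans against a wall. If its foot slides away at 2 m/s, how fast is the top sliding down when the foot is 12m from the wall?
24√481/481 ≈ 1.094 m/s

x² + y² = 25²
2x·dx/dt + 2y·dy/dt = 0
dy/dt = -x/y · dx/dt = -12/√481 · 2 = -24√481/481 m/s
The top is descending at 24√481/481 ≈ 1.094 m/s.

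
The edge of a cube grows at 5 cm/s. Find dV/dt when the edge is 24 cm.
8640 cm³/s

V = s³
dV/dt = 3s² · ds/dt = 3·24²·5 = 8640 cm³/s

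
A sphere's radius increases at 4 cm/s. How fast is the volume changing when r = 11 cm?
1936π cm³/s

V = (4/3)πr³
dV/dt = dV/dr · dr/dt = 4πr² · 4
At r = 11: dV/dt = 1936π cm³/s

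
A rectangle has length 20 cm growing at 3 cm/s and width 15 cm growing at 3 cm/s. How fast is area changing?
105 cm²/s

A = lw
dA/dt = w·dl/dt + l·dw/dt = 15·3 + 20·3 = 105 cm²/s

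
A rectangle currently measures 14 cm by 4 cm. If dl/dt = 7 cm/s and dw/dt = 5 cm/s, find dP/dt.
24 cm/s

P = 2(l + w)
dP/dt = 2(dl/dt + dw/dt) = 2(7 + 5) = 24 cm/s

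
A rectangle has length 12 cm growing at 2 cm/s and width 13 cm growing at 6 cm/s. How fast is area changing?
98 cm²/s

A = lw
dA/dt = w·dl/dt + l·dw/dt = 13·2 + 12·6 = 98 cm²/s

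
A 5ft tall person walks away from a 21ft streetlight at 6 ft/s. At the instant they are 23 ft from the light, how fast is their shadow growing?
15/8 ft/s

By similar triangles: 21/(x+s) = 5/s
Solving: s = 5x/16
ds/dt = 5/16 · dx/dt = 5/16 · 6 = 15/8 ft/s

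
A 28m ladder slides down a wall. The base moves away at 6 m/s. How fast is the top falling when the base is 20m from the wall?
5√6/2 ≈ 6.124 m/s

x² + y² = 28²
2x·dx/dt + 2y·dy/dt = 0
dy/dt = -x/y · dx/dt = -20/(8√6) · 6 = -5√6/2 m/s
The top is descending at 5√6/2 ≈ 6.124 m/s.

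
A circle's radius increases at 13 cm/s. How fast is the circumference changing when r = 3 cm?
26π cm/s

C = 2πr
dC/dt = 2π · dr/dt = 2π · 13 = 26π cm/s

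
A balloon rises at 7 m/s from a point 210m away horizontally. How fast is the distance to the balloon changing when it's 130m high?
91√610/610 ≈ 3.684 m/s

z² = 210² + y²
z = √(210² + 130²) = 10√610
dz/dt = y/z · dy/dt = 130/(10√610) · 7 = 91√610/610 ≈ 3.684 m/s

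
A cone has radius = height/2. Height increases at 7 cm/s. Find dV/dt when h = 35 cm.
8575π/4 cm³/s

V = (1/3)π(h/2)²h = πh³/12
dV/dt = πh²/4 · 7
At h = 35: dV/dt = 8575π/4 cm³/s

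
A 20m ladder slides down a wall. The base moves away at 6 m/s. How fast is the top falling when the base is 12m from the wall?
9/2 = 4.5 m/s

x² + y² = 20²
2x·dx/dt + 2y·dy/dt = 0
dy/dt = -x/y · dx/dt = -12/16 · 6 = -9/2 m/s
The top is descending at 9/2 = 4.5 m/s.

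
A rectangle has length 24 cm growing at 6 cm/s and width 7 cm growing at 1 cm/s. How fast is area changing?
66 cm²/s

A = lw
dA/dt = w·dl/dt + l·dw/dt = 7·6 + 24·1 = 66 cm²/s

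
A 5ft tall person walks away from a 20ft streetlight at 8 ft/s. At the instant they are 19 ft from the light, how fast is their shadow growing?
8/3 ft/s

By similar triangles: 20/(x+s) = 5/s
Solving: s = 5x/15
ds/dt = 5/15 · dx/dt = 1/3 · 8 = 8/3 ft/s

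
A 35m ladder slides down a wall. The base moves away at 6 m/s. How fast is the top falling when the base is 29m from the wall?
29√6/8 ≈ 8.879 m/s

x² + y² = 35²
2x·dx/dt + 2y·dy/dt = 0
dy/dt = -x/y · dx/dt = -29/(8√6) · 6 = -29√6/8 m/s
The top is descending at 29√6/8 ≈ 8.879 m/s.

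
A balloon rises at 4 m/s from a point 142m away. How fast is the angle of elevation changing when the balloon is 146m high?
0.013693 rad/s

tan(θ) = y/142
sec²(θ) · dθ/dt = (1/142) · dy/dt
dθ/dt = cos²(θ)/142 · 4 = 142/(142² + 146²) · 4
dθ/dt = 0.013693 rad/s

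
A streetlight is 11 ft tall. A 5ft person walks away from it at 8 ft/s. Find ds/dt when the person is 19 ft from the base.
20/3 ft/s

By similar triangles: 11/(x+s) = 5/s
Solving: s = 5x/6
ds/dt = 5/6 · dx/dt = 5/6 · 8 = 20/3 ft/s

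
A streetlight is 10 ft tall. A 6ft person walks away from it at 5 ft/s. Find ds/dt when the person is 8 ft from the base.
15/2 ft/s

By similar triangles: 10/(x+s) = 6/s
Solving: s = 6x/4
ds/dt = 6/4 · dx/dt = 3/2 · 5 = 15/2 ft/s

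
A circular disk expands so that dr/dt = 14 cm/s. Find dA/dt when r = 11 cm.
308π cm²/s

A = πr²
dA/dt = 2πr · dr/dt = 2π(11)(14) = 308π cm²/s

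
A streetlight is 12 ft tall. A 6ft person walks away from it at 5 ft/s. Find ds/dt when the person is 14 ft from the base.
5 ft/s

By similar triangles: 12/(x+s) = 6/s
Solving: s = 6x/6
ds/dt = 6/6 · dx/dt = 1 · 5 = 5 ft/s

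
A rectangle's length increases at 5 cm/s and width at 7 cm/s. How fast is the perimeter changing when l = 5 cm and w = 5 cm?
24 cm/s

P = 2(l + w)
dP/dt = 2(dl/dt + dw/dt) = 2(5 + 7) = 24 cm/s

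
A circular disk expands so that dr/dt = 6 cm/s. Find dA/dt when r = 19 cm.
228π cm²/s

A = πr²
dA/dt = 2πr · dr/dt = 2π(19)(6) = 228π cm²/s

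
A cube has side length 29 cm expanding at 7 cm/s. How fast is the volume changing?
17661 cm³/s

V = s³
dV/dt = 3s² · ds/dt = 3·29²·7 = 17661 cm³/s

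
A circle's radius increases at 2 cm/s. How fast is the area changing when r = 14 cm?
56π cm²/s

A = πr²
dA/dt = 2πr · dr/dt = 2π(14)(2) = 56π cm²/s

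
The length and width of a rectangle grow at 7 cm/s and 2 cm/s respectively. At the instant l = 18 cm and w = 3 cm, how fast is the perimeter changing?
18 cm/s

P = 2(l + w)
dP/dt = 2(dl/dt + dw/dt) = 2(7 + 2) = 18 cm/s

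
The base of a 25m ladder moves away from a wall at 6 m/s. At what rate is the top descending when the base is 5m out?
√6/2 ≈ 1.225 m/s

x² + y² = 25²
2x·dx/dt + 2y·dy/dt = 0
dy/dt = -x/y · dx/dt = -5/(10√6) · 6 = -√6/2 m/s
The top is descending at √6/2 ≈ 1.225 m/s.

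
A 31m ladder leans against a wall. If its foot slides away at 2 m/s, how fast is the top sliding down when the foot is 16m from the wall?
32√705/705 ≈ 1.205 m/s

x² + y² = 31²
2x·dx/dt + 2y·dy/dt = 0
dy/dt = -x/y · dx/dt = -16/√705 · 2 = -32√705/705 m/s
The top is descending at 32√705/705 ≈ 1.205 m/s.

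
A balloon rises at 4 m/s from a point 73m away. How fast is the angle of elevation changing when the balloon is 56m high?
0.034495 rad/s

tan(θ) = y/73
sec²(θ) · dθ/dt = (1/73) · dy/dt
dθ/dt = cos²(θ)/73 · 4 = 73/(73² + 56²) · 4
dθ/dt = 0.034495 rad/s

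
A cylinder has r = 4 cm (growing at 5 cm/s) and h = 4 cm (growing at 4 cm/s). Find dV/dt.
224π cm³/s

V = πr²h
dV/dt = 2πrh·dr/dt + πr²·dh/dt
= 2π(4)(4)(5) + π(4)²(4)
= 224π cm³/s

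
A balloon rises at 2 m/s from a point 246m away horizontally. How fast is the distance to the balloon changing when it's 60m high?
20√1781/1781 ≈ 0.4739 m/s

z² = 246² + y²
z = √(246² + 60²) = 6√1781
dz/dt = y/z · dy/dt = 60/(6√1781) · 2 = 20√1781/1781 ≈ 0.4739 m/s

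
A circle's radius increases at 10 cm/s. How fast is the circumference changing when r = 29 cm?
20π cm/s

C = 2πr
dC/dt = 2π · dr/dt = 2π · 10 = 20π cm/s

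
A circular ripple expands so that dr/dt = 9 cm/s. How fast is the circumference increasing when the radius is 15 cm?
18π cm/s

C = 2πr
dC/dt = 2π · dr/dt = 2π · 9 = 18π cm/s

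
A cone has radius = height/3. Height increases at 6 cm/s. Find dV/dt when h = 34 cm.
2312π/3 cm³/s

V = (1/3)π(h/3)²h = πh³/27
dV/dt = πh²/9 · 6
At h = 34: dV/dt = 2312π/3 cm³/s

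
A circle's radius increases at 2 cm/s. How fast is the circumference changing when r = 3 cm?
4π cm/s

C = 2πr
dC/dt = 2π · dr/dt = 2π · 2 = 4π cm/s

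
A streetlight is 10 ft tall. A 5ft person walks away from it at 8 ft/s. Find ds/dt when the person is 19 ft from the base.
8 ft/s

By similar triangles: 10/(x+s) = 5/s
Solving: s = 5x/5
ds/dt = 5/5 · dx/dt = 1 · 8 = 8 ft/s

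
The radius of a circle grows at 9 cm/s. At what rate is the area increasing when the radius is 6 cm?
108π cm²/s

A = πr²
dA/dt = 2πr · dr/dt = 2π(6)(9) = 108π cm²/s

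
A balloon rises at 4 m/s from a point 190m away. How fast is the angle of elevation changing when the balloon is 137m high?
0.013851 rad/s

tan(θ) = y/190
sec²(θ) · dθ/dt = (1/190) · dy/dt
dθ/dt = cos²(θ)/190 · 4 = 190/(190² + 137²) · 4
dθ/dt = 0.013851 rad/s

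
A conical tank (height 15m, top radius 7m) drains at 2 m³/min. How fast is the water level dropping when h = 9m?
50/(441π) ≈ 0.03609 m/min

r/h = 7/15, so r = (7/15)h
V = (1/3)πr²h = (1/3)π((7/15)h)²h = (49/675)πh³
dV/dh = (49/225)πh²
dh/dt = (dV/dt)/(dV/dh) = -2/((49/225)π·9²) = -50/(441π) m/min
The level is dropping at 50/(441π) ≈ 0.03609 m/min.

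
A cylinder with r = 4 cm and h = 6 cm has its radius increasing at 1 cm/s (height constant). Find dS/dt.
28π cm²/s

S = 2πrh + 2πr² (lateral + bases)
dS/dt = (2πh + 4πr)·dr/dt = (2π·6 + 4π·4)·1
= 28π cm²/s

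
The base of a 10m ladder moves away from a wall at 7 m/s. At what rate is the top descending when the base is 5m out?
7√3/3 ≈ 4.041 m/s

x² + y² = 10²
2x·dx/dt + 2y·dy/dt = 0
dy/dt = -x/y · dx/dt = -5/(5√3) · 7 = -7√3/3 m/s
The top is descending at 7√3/3 ≈ 4.041 m/s.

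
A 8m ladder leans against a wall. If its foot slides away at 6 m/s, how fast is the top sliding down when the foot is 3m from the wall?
18√55/55 ≈ 2.427 m/s

x² + y² = 8²
2x·dx/dt + 2y·dy/dt = 0
dy/dt = -x/y · dx/dt = -3/√55 · 6 = -18√55/55 m/s
The top is descending at 18√55/55 ≈ 2.427 m/s.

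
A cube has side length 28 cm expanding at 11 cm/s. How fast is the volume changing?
25872 cm³/s

V = s³
dV/dt = 3s² · ds/dt = 3·28²·11 = 25872 cm³/s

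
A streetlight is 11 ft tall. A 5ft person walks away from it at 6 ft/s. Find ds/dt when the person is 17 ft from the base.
5 ft/s

By similar triangles: 11/(x+s) = 5/s
Solving: s = 5x/6
ds/dt = 5/6 · dx/dt = 5/6 · 6 = 5 ft/s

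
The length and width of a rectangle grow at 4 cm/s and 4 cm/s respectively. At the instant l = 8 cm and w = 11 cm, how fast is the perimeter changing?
16 cm/s

P = 2(l + w)
dP/dt = 2(dl/dt + dw/dt) = 2(4 + 4) = 16 cm/s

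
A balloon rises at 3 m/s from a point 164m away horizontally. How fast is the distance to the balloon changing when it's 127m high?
381√1721/8605 ≈ 1.837 m/s

z² = 164² + y²
z = √(164² + 127²) = 5√1721
dz/dt = y/z · dy/dt = 127/(5√1721) · 3 = 381√1721/8605 ≈ 1.837 m/s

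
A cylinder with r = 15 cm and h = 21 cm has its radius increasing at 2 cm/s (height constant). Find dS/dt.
204π cm²/s

S = 2πrh + 2πr² (lateral + bases)
dS/dt = (2πh + 4πr)·dr/dt = (2π·21 + 4π·15)·2
= 204π cm²/s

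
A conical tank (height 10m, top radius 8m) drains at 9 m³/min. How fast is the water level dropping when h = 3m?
25/(16π) ≈ 0.4974 m/min

r/h = 8/10, so r = (4/5)h
V = (1/3)πr²h = (1/3)π((4/5)h)²h = (16/75)πh³
dV/dh = (16/25)πh²
dh/dt = (dV/dt)/(dV/dh) = -9/((16/25)π·3²) = -25/(16π) m/min
The level is dropping at 25/(16π) ≈ 0.4974 m/min.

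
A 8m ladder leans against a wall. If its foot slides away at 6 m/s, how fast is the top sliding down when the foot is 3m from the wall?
18√55/55 ≈ 2.427 m/s

x² + y² = 8²
2x·dx/dt + 2y·dy/dt = 0
dy/dt = -x/y · dx/dt = -3/√55 · 6 = -18√55/55 m/s
The top is descending at 18√55/55 ≈ 2.427 m/s.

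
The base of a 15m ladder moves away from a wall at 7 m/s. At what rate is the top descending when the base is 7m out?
49√11/44 ≈ 3.694 m/s

x² + y² = 15²
2x·dx/dt + 2y·dy/dt = 0
dy/dt = -x/y · dx/dt = -7/(4√11) · 7 = -49√11/44 m/s
The top is descending at 49√11/44 ≈ 3.694 m/s.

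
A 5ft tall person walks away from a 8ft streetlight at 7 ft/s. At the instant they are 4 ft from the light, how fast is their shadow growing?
35/3 ft/s

By similar triangles: 8/(x+s) = 5/s
Solving: s = 5x/3
ds/dt = 5/3 · dx/dt = 5/3 · 7 = 35/3 ft/s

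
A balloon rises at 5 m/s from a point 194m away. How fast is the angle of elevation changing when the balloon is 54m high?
0.02392 rad/s

tan(θ) = y/194
sec²(θ) · dθ/dt = (1/194) · dy/dt
dθ/dt = cos²(θ)/194 · 5 = 194/(194² + 54²) · 5
dθ/dt = 0.02392 rad/s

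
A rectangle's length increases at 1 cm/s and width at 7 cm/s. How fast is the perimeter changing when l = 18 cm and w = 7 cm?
16 cm/s

P = 2(l + w)
dP/dt = 2(dl/dt + dw/dt) = 2(1 + 7) = 16 cm/s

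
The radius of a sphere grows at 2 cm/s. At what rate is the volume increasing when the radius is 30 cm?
7200π cm³/s

V = (4/3)πr³
dV/dt = dV/dr · dr/dt = 4πr² · 2
At r = 30: dV/dt = 7200π cm³/s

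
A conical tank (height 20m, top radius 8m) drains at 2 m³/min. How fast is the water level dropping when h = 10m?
1/(8π) ≈ 0.03979 m/min

r/h = 8/20, so r = (2/5)h
V = (1/3)πr²h = (1/3)π((2/5)h)²h = (4/75)πh³
dV/dh = (4/25)πh²
dh/dt = (dV/dt)/(dV/dh) = -2/((4/25)π·10²) = -1/(8π) m/min
The level is dropping at 1/(8π) ≈ 0.03979 m/min.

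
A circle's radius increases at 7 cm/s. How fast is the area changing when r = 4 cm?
56π cm²/s

A = πr²
dA/dt = 2πr · dr/dt = 2π(4)(7) = 56π cm²/s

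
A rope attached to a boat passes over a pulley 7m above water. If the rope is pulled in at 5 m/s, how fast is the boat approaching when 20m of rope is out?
100√39/117 ≈ 5.338 m/s

rope² = x² + 7²
x = √(20² - 7²) = 3√39
dx/dt = (rope/x) · d(rope)/dt = (20/(3√39)) · (-5) = -100√39/117 m/s
The boat approaches at 100√39/117 ≈ 5.338 m/s.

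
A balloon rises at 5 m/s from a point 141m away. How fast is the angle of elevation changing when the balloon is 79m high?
0.026989 rad/s

tan(θ) = y/141
sec²(θ) · dθ/dt = (1/141) · dy/dt
dθ/dt = cos²(θ)/141 · 5 = 141/(141² + 79²) · 5
dθ/dt = 0.026989 rad/s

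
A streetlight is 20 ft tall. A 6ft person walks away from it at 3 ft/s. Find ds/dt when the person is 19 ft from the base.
9/7 ft/s

By similar triangles: 20/(x+s) = 6/s
Solving: s = 6x/14
ds/dt = 6/14 · dx/dt = 3/7 · 3 = 9/7 ft/s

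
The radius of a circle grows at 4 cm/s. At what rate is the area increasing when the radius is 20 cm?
160π cm²/s

A = πr²
dA/dt = 2πr · dr/dt = 2π(20)(4) = 160π cm²/s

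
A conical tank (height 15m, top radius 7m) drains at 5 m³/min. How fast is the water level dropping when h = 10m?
45/(196π) ≈ 0.07308 m/min

r/h = 7/15, so r = (7/15)h
V = (1/3)πr²h = (1/3)π((7/15)h)²h = (49/675)πh³
dV/dh = (49/225)πh²
dh/dt = (dV/dt)/(dV/dh) = -5/((49/225)π·10²) = -45/(196π) m/min
The level is dropping at 45/(196π) ≈ 0.07308 m/min.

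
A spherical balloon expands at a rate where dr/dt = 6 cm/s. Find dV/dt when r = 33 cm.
26136π cm³/s

V = (4/3)πr³
dV/dt = dV/dr · dr/dt = 4πr² · 6
At r = 33: dV/dt = 26136π cm³/s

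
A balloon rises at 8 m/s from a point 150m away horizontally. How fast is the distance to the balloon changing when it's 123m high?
328√4181/4181 ≈ 5.073 m/s

z² = 150² + y²
z = √(150² + 123²) = 3√4181
dz/dt = y/z · dy/dt = 123/(3√4181) · 8 = 328√4181/4181 ≈ 5.073 m/s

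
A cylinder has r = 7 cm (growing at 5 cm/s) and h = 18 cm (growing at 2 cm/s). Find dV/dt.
1358π cm³/s

V = πr²h
dV/dt = 2πrh·dr/dt + πr²·dh/dt
= 2π(7)(18)(5) + π(7)²(2)
= 1358π cm³/s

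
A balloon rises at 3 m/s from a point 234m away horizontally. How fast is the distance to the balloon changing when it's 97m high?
291√64165/64165 ≈ 1.149 m/s

z² = 234² + y²
z = √(234² + 97²) = √64165
dz/dt = y/z · dy/dt = 97/√64165 · 3 = 291√64165/64165 ≈ 1.149 m/s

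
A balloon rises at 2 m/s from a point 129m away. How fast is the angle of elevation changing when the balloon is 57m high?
0.012971 rad/s

tan(θ) = y/129
sec²(θ) · dθ/dt = (1/129) · dy/dt
dθ/dt = cos²(θ)/129 · 2 = 129/(129² + 57²) · 2
dθ/dt = 0.012971 rad/s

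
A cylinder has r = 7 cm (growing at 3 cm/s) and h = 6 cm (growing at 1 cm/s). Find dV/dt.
301π cm³/s

V = πr²h
dV/dt = 2πrh·dr/dt + πr²·dh/dt
= 2π(7)(6)(3) + π(7)²(1)
= 301π cm³/s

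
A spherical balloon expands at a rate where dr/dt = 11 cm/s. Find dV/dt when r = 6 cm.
1584π cm³/s

V = (4/3)πr³
dV/dt = dV/dr · dr/dt = 4πr² · 11
At r = 6: dV/dt = 1584π cm³/s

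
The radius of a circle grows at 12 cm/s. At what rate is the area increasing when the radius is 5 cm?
120π cm²/s

A = πr²
dA/dt = 2πr · dr/dt = 2π(5)(12) = 120π cm²/s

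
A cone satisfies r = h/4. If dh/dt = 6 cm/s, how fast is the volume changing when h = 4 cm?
6π cm³/s

V = (1/3)π(h/4)²h = πh³/48
dV/dt = πh²/16 · 6
At h = 4: dV/dt = 6π cm³/s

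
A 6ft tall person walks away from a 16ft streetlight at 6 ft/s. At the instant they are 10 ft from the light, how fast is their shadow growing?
18/5 ft/s

By similar triangles: 16/(x+s) = 6/s
Solving: s = 6x/10
ds/dt = 6/10 · dx/dt = 3/5 · 6 = 18/5 ft/s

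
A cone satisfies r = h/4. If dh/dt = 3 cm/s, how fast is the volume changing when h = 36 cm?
243π cm³/s

V = (1/3)π(h/4)²h = πh³/48
dV/dt = πh²/16 · 3
At h = 36: dV/dt = 243π cm³/s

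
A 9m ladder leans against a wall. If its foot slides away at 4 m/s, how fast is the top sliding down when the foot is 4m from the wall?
16√65/65 ≈ 1.985 m/s

x² + y² = 9²
2x·dx/dt + 2y·dy/dt = 0
dy/dt = -x/y · dx/dt = -4/√65 · 4 = -16√65/65 m/s
The top is descending at 16√65/65 ≈ 1.985 m/s.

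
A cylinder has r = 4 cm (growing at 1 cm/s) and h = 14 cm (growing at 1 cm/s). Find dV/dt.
128π cm³/s

V = πr²h
dV/dt = 2πrh·dr/dt + πr²·dh/dt
= 2π(4)(14)(1) + π(4)²(1)
= 128π cm³/s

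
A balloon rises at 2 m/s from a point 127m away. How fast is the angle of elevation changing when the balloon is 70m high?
0.012079 rad/s

tan(θ) = y/127
sec²(θ) · dθ/dt = (1/127) · dy/dt
dθ/dt = cos²(θ)/127 · 2 = 127/(127² + 70²) · 2
dθ/dt = 0.012079 rad/s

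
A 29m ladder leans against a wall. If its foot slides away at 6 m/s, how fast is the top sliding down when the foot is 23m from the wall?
23√78/26 ≈ 7.813 m/s

x² + y² = 29²
2x·dx/dt + 2y·dy/dt = 0
dy/dt = -x/y · dx/dt = -23/(2√78) · 6 = -23√78/26 m/s
The top is descending at 23√78/26 ≈ 7.813 m/s.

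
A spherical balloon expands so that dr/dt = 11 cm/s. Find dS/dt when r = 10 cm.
880π cm²/s

S = 4πr²
dS/dt = dS/dr · dr/dt = 8πr · 11
At r = 10: dS/dt = 880π cm²/s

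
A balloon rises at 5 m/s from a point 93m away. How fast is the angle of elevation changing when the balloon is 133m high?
0.017655 rad/s

tan(θ) = y/93
sec²(θ) · dθ/dt = (1/93) · dy/dt
dθ/dt = cos²(θ)/93 · 5 = 93/(93² + 133²) · 5
dθ/dt = 0.017655 rad/s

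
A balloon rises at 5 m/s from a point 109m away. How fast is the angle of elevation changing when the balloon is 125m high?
0.019814 rad/s

tan(θ) = y/109
sec²(θ) · dθ/dt = (1/109) · dy/dt
dθ/dt = cos²(θ)/109 · 5 = 109/(109² + 125²) · 5
dθ/dt = 0.019814 rad/s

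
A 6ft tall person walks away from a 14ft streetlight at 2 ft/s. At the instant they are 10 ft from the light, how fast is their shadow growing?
3/2 ft/s

By similar triangles: 14/(x+s) = 6/s
Solving: s = 6x/8
ds/dt = 6/8 · dx/dt = 3/4 · 2 = 3/2 ft/s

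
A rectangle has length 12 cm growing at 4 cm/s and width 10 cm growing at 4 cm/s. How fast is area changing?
88 cm²/s

A = lw
dA/dt = w·dl/dt + l·dw/dt = 10·4 + 12·4 = 88 cm²/s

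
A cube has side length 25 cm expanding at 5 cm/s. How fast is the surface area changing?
1500 cm²/s

A = 6s²
dA/dt = 12s · ds/dt = 12·25·5 = 1500 cm²/s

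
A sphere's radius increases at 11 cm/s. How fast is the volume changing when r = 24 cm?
25344π cm³/s

V = (4/3)πr³
dV/dt = dV/dr · dr/dt = 4πr² · 11
At r = 24: dV/dt = 25344π cm³/s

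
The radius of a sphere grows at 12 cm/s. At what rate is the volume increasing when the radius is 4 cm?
768π cm³/s

V = (4/3)πr³
dV/dt = dV/dr · dr/dt = 4πr² · 12
At r = 4: dV/dt = 768π cm³/s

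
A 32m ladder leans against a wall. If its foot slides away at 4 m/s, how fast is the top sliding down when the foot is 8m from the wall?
4√15/15 ≈ 1.033 m/s

x² + y² = 32²
2x·dx/dt + 2y·dy/dt = 0
dy/dt = -x/y · dx/dt = -8/(8√15) · 4 = -4√15/15 m/s
The top is descending at 4√15/15 ≈ 1.033 m/s.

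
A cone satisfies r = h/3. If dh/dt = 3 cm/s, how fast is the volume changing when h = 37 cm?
1369π/3 cm³/s

V = (1/3)π(h/3)²h = πh³/27
dV/dt = πh²/9 · 3
At h = 37: dV/dt = 1369π/3 cm³/s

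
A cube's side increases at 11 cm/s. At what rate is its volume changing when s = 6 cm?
1188 cm³/s

V = s³
dV/dt = 3s² · ds/dt = 3·6²·11 = 1188 cm³/s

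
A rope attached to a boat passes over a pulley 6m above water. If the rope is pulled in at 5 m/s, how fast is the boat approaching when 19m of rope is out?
19√13/13 ≈ 5.27 m/s

rope² = x² + 6²
x = √(19² - 6²) = 5√13
dx/dt = (rope/x) · d(rope)/dt = (19/(5√13)) · (-5) = -19√13/13 m/s
The boat approaches at 19√13/13 ≈ 5.27 m/s.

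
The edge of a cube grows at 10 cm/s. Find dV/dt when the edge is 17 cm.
8670 cm³/s

V = s³
dV/dt = 3s² · ds/dt = 3·17²·10 = 8670 cm³/s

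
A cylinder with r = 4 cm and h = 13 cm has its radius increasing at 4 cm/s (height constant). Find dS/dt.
168π cm²/s

S = 2πrh + 2πr² (lateral + bases)
dS/dt = (2πh + 4πr)·dr/dt = (2π·13 + 4π·4)·4
= 168π cm²/s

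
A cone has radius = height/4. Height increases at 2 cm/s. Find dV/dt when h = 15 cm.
225π/8 cm³/s

V = (1/3)π(h/4)²h = πh³/48
dV/dt = πh²/16 · 2
At h = 15: dV/dt = 225π/8 cm³/s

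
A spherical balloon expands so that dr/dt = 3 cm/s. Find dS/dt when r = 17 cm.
408π cm²/s

S = 4πr²
dS/dt = dS/dr · dr/dt = 8πr · 3
At r = 17: dS/dt = 408π cm²/s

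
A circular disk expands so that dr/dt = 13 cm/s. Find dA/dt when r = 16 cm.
416π cm²/s

A = πr²
dA/dt = 2πr · dr/dt = 2π(16)(13) = 416π cm²/s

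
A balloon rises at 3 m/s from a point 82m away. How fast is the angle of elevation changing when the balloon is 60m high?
0.023828 rad/s

tan(θ) = y/82
sec²(θ) · dθ/dt = (1/82) · dy/dt
dθ/dt = cos²(θ)/82 · 3 = 82/(82² + 60²) · 3
dθ/dt = 0.023828 rad/s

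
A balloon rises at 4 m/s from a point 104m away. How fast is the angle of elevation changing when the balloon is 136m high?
0.014192 rad/s

tan(θ) = y/104
sec²(θ) · dθ/dt = (1/104) · dy/dt
dθ/dt = cos²(θ)/104 · 4 = 104/(104² + 136²) · 4
dθ/dt = 0.014192 rad/s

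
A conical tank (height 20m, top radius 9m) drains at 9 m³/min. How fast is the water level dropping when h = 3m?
400/(81π) ≈ 1.572 m/min

r/h = 9/20, so r = (9/20)h
V = (1/3)πr²h = (1/3)π((9/20)h)²h = (27/400)πh³
dV/dh = (81/400)πh²
dh/dt = (dV/dt)/(dV/dh) = -9/((81/400)π·3²) = -400/(81π) m/min
The level is dropping at 400/(81π) ≈ 1.572 m/min.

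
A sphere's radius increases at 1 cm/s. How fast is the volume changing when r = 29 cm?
3364π cm³/s

V = (4/3)πr³
dV/dt = dV/dr · dr/dt = 4πr² · 1
At r = 29: dV/dt = 3364π cm³/s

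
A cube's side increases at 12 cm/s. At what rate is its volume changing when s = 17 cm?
10404 cm³/s

V = s³
dV/dt = 3s² · ds/dt = 3·17²·12 = 10404 cm³/s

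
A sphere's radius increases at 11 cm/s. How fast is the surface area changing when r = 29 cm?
2552π cm²/s

S = 4πr²
dS/dt = dS/dr · dr/dt = 8πr · 11
At r = 29: dS/dt = 2552π cm²/s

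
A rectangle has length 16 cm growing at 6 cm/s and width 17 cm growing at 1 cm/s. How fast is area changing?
118 cm²/s

A = lw
dA/dt = w·dl/dt + l·dw/dt = 17·6 + 16·1 = 118 cm²/s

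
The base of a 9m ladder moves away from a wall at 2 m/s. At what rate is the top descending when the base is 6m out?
4√5/5 ≈ 1.789 m/s

x² + y² = 9²
2x·dx/dt + 2y·dy/dt = 0
dy/dt = -x/y · dx/dt = -6/(3√5) · 2 = -4√5/5 m/s
The top is descending at 4√5/5 ≈ 1.789 m/s.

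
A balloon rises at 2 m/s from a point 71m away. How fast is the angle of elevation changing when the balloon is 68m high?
0.014692 rad/s

tan(θ) = y/71
sec²(θ) · dθ/dt = (1/71) · dy/dt
dθ/dt = cos²(θ)/71 · 2 = 71/(71² + 68²) · 2
dθ/dt = 0.014692 rad/s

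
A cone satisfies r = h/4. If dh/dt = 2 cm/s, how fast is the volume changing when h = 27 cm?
729π/8 cm³/s

V = (1/3)π(h/4)²h = πh³/48
dV/dt = πh²/16 · 2
At h = 27: dV/dt = 729π/8 cm³/s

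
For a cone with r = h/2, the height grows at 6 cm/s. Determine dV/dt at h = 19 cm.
1083π/2 cm³/s

V = (1/3)π(h/2)²h = πh³/12
dV/dt = πh²/4 · 6
At h = 19: dV/dt = 1083π/2 cm³/s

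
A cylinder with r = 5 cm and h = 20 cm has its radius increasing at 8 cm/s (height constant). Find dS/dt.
480π cm²/s

S = 2πrh + 2πr² (lateral + bases)
dS/dt = (2πh + 4πr)·dr/dt = (2π·20 + 4π·5)·8
= 480π cm²/s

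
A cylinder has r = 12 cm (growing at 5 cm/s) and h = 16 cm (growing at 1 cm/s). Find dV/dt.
2064π cm³/s

V = πr²h
dV/dt = 2πrh·dr/dt + πr²·dh/dt
= 2π(12)(16)(5) + π(12)²(1)
= 2064π cm³/s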